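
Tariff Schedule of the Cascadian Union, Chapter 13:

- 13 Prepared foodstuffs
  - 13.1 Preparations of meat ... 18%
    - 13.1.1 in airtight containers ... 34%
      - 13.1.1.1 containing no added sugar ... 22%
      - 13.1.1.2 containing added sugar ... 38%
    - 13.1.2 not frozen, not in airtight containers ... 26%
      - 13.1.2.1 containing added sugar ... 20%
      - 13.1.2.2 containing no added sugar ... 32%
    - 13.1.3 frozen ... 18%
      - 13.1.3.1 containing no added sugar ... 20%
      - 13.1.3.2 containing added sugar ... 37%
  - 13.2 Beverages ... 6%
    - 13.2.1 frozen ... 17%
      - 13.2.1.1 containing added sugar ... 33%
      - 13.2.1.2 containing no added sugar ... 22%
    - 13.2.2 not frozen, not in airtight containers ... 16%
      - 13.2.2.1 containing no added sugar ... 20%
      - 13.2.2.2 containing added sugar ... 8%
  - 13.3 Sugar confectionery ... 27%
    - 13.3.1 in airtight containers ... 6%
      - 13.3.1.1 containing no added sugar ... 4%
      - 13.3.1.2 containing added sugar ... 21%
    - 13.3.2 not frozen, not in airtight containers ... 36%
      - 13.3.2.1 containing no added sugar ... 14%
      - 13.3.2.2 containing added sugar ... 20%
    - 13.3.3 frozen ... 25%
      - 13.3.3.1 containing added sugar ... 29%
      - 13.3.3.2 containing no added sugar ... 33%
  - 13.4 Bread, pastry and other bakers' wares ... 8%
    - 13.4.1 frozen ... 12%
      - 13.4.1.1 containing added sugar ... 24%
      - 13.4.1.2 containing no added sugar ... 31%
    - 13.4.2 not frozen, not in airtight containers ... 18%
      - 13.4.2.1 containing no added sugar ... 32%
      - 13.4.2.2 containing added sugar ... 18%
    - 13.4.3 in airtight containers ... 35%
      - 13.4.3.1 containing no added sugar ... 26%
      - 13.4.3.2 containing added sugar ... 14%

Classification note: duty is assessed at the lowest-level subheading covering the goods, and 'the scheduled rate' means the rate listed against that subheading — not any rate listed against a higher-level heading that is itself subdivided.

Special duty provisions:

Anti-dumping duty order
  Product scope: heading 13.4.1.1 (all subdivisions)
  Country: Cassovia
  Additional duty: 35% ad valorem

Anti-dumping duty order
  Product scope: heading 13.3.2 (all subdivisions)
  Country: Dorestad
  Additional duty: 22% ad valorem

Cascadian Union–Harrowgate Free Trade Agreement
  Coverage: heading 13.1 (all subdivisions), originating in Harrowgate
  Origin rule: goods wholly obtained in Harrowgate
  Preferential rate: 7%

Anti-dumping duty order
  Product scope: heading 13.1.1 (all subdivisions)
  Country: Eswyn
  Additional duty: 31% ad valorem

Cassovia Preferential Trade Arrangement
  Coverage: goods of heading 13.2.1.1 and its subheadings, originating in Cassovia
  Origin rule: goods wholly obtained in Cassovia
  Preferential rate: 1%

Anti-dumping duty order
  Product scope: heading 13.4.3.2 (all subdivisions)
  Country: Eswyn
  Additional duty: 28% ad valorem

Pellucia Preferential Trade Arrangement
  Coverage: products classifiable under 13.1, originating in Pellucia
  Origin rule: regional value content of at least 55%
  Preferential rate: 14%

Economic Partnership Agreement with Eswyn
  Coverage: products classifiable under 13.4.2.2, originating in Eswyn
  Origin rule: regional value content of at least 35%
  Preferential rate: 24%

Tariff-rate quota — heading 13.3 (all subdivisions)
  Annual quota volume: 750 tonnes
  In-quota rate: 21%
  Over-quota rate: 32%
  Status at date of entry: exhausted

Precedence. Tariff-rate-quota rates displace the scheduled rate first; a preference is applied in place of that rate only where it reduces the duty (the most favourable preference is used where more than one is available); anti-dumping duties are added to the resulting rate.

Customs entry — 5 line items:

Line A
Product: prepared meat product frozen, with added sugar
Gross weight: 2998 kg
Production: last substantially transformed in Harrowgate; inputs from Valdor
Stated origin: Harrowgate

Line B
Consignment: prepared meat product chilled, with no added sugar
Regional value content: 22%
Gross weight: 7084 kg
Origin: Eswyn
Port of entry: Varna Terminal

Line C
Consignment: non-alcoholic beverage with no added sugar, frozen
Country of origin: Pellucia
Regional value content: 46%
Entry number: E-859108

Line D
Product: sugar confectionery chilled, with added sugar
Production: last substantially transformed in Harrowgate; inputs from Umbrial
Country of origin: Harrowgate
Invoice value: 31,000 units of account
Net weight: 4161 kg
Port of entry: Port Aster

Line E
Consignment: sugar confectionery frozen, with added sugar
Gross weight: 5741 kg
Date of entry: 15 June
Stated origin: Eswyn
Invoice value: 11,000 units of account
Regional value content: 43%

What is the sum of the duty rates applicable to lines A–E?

155%

Line A: prepared meat product → 13.1; frozen → 13.1.3; with added sugar → 13.1.3.2. Scheduled 37%. Harrowgate agreement on 13.1: not wholly obtained. → 37%.
Line B: prepared meat product → 13.1; chilled → 13.1.2; with no added sugar → 13.1.2.2. Scheduled 32%. Eswyn agreement on 13.4.2.2: 13.1.2.2 not covered. → 32%.
Line C: non-alcoholic beverage → 13.2; frozen → 13.2.1; with no added sugar → 13.2.1.2. Scheduled 22%. Pellucia agreement on 13.1: 13.2.1.2 not covered. → 22%.
Line D: sugar confectionery → 13.3; chilled → 13.3.2; with added sugar → 13.3.2.2. Scheduled 20%. quota on 13.3 exhausted → over-quota 32%; Harrowgate agreement on 13.1: 13.3.2.2 not covered. → 32%.
Line E: sugar confectionery → 13.3; frozen → 13.3.3; with added sugar → 13.3.3.1. Scheduled 29%. quota on 13.3 exhausted → over-quota 32%; Eswyn agreement on 13.4.2.2: 13.3.3.1 not covered. → 32%.
Sum: 37% + 32% + 22% + 32% + 32% = 155%.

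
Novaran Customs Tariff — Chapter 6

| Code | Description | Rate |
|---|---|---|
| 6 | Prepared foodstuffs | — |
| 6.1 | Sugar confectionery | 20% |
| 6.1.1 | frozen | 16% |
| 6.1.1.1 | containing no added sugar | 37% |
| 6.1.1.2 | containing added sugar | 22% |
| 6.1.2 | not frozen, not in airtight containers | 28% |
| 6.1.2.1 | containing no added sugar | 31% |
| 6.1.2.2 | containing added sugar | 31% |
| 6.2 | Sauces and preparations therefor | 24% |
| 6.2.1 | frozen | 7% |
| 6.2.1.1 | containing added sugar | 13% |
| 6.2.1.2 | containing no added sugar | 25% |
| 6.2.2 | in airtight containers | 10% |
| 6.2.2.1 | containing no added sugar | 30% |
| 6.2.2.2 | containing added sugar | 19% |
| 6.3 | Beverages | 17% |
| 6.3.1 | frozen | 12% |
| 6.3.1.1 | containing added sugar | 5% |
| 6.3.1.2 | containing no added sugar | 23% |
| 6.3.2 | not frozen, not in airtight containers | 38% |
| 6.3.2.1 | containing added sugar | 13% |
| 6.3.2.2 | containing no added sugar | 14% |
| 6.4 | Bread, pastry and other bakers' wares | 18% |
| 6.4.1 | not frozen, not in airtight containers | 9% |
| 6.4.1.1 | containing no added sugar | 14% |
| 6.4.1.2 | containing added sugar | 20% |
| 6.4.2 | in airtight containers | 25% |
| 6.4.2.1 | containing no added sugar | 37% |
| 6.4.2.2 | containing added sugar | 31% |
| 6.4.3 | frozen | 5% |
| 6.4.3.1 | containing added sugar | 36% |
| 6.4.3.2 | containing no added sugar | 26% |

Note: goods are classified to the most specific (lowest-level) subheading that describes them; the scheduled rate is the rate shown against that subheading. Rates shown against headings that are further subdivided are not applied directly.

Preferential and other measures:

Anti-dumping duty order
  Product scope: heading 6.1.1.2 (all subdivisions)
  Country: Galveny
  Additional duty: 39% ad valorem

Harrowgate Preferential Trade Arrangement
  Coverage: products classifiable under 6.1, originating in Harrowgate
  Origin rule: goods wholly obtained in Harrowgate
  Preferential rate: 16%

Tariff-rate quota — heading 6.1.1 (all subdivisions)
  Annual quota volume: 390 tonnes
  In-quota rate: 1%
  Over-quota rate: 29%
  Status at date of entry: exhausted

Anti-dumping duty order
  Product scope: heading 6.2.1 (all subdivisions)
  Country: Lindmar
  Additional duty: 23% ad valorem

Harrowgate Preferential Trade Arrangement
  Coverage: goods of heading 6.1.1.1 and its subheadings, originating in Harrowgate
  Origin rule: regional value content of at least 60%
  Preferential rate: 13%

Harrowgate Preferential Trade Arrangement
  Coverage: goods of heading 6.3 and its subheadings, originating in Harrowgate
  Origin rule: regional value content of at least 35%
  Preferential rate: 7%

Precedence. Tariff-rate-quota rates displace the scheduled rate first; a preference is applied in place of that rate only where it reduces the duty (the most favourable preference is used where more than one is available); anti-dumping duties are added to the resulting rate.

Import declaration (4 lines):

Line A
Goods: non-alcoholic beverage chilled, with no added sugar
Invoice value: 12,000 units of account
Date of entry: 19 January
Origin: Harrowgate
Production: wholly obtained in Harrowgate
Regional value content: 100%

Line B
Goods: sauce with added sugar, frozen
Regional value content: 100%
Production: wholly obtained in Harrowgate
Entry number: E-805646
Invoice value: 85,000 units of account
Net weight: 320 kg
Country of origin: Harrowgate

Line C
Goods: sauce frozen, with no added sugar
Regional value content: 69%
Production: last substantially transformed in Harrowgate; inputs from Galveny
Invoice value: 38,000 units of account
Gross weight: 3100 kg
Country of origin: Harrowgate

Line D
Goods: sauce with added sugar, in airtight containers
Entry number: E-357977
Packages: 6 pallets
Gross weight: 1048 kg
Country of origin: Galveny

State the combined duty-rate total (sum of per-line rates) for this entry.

64%

Line A: non-alcoholic beverage → 6.3; chilled → 6.3.2; with no added sugar → 6.3.2.2. Scheduled 14%. Harrowgate agreement on 6.1: 6.3.2.2 not covered; Harrowgate agreement on 6.1.1.1: 6.3.2.2 not covered; Harrowgate agreement on 6.3: RVC ≥ 35% → 7% available; preferential 7%. → 7%.
Line B: sauce → 6.2; frozen → 6.2.1; with added sugar → 6.2.1.1. Scheduled 13%. Harrowgate agreement on 6.1: 6.2.1.1 not covered; Harrowgate agreement on 6.1.1.1: 6.2.1.1 not covered; Harrowgate agreement on 6.3: 6.2.1.1 not covered. → 13%.
Line C: sauce → 6.2; frozen → 6.2.1; with no added sugar → 6.2.1.2. Scheduled 25%. Harrowgate agreement on 6.1: 6.2.1.2 not covered; Harrowgate agreement on 6.1.1.1: 6.2.1.2 not covered; Harrowgate agreement on 6.3: 6.2.1.2 not covered. → 25%.
Line D: sauce → 6.2; in airtight containers → 6.2.2; with added sugar → 6.2.2.2. Scheduled 19%. No special measure applies. → 19%.
Sum: 7% + 13% + 25% + 19% = 64%.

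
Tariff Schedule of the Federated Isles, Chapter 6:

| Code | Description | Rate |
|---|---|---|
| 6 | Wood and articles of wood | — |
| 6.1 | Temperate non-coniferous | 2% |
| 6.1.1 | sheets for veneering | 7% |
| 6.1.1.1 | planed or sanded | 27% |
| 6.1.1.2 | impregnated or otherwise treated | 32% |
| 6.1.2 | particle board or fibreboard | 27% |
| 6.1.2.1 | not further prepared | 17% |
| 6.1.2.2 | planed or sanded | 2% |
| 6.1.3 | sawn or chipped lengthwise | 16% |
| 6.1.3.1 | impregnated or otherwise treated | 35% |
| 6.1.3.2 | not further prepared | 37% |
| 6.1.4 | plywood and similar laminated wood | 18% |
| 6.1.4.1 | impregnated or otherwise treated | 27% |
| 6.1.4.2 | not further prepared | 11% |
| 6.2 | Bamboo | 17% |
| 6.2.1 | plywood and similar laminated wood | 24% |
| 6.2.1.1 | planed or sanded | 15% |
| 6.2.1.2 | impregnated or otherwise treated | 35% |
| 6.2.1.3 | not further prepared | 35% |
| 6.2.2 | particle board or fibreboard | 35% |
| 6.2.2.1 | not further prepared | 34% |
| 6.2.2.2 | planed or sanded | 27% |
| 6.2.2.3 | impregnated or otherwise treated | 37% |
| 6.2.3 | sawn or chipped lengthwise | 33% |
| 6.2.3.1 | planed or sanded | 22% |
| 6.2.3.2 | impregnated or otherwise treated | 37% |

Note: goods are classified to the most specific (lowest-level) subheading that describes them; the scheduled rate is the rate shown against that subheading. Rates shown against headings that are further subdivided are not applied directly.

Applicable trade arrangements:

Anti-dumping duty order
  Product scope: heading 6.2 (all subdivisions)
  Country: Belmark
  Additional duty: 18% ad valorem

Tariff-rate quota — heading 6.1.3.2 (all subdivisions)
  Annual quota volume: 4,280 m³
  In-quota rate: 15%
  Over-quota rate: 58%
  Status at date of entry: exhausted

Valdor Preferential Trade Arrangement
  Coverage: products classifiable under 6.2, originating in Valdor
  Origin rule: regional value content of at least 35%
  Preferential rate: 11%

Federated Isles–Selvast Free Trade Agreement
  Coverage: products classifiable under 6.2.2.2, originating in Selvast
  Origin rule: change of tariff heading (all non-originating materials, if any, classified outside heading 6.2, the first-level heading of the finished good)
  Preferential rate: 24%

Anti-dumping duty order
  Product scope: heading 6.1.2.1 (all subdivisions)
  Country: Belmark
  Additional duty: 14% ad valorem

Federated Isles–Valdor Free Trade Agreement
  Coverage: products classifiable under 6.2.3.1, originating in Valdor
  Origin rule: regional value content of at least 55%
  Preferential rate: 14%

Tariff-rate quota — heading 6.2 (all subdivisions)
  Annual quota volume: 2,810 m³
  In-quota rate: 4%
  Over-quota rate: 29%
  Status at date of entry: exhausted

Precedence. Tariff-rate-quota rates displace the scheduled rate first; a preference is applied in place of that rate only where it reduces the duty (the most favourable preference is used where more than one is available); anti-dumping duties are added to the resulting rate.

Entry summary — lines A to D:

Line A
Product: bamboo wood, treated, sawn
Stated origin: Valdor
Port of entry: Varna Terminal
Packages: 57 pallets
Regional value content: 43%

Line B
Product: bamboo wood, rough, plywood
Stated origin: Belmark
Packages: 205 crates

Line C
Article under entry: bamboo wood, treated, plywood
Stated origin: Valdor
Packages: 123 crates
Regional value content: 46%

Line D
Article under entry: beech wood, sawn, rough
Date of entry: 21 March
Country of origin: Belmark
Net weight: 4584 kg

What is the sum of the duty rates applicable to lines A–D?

127%

Line A: bamboo → 6.2; sawn → 6.2.3; treated → 6.2.3.2. Scheduled 37%. quota on 6.2 exhausted → over-quota 29%; Valdor agreement on 6.2: RVC ≥ 35% → 11% available; Valdor agreement on 6.2.3.1: 6.2.3.2 not covered; preferential 11%. → 11%.
Line B: bamboo → 6.2; plywood → 6.2.1; rough → 6.2.1.3. Scheduled 35%. quota on 6.2 exhausted → over-quota 29%; anti-dumping (Belmark, 6.2): +18%; total 29% + 18% = 47%. → 47%.
Line C: bamboo → 6.2; plywood → 6.2.1; treated → 6.2.1.2. Scheduled 35%. quota on 6.2 exhausted → over-quota 29%; Valdor agreement on 6.2: RVC ≥ 35% → 11% available; Valdor agreement on 6.2.3.1: 6.2.1.2 not covered; preferential 11%. → 11%.
Line D: beech → 6.1; sawn → 6.1.3; rough → 6.1.3.2. Scheduled 37%. quota on 6.1.3.2 exhausted → over-quota 58%. → 58%.
Sum: 11% + 47% + 11% + 58% = 127%.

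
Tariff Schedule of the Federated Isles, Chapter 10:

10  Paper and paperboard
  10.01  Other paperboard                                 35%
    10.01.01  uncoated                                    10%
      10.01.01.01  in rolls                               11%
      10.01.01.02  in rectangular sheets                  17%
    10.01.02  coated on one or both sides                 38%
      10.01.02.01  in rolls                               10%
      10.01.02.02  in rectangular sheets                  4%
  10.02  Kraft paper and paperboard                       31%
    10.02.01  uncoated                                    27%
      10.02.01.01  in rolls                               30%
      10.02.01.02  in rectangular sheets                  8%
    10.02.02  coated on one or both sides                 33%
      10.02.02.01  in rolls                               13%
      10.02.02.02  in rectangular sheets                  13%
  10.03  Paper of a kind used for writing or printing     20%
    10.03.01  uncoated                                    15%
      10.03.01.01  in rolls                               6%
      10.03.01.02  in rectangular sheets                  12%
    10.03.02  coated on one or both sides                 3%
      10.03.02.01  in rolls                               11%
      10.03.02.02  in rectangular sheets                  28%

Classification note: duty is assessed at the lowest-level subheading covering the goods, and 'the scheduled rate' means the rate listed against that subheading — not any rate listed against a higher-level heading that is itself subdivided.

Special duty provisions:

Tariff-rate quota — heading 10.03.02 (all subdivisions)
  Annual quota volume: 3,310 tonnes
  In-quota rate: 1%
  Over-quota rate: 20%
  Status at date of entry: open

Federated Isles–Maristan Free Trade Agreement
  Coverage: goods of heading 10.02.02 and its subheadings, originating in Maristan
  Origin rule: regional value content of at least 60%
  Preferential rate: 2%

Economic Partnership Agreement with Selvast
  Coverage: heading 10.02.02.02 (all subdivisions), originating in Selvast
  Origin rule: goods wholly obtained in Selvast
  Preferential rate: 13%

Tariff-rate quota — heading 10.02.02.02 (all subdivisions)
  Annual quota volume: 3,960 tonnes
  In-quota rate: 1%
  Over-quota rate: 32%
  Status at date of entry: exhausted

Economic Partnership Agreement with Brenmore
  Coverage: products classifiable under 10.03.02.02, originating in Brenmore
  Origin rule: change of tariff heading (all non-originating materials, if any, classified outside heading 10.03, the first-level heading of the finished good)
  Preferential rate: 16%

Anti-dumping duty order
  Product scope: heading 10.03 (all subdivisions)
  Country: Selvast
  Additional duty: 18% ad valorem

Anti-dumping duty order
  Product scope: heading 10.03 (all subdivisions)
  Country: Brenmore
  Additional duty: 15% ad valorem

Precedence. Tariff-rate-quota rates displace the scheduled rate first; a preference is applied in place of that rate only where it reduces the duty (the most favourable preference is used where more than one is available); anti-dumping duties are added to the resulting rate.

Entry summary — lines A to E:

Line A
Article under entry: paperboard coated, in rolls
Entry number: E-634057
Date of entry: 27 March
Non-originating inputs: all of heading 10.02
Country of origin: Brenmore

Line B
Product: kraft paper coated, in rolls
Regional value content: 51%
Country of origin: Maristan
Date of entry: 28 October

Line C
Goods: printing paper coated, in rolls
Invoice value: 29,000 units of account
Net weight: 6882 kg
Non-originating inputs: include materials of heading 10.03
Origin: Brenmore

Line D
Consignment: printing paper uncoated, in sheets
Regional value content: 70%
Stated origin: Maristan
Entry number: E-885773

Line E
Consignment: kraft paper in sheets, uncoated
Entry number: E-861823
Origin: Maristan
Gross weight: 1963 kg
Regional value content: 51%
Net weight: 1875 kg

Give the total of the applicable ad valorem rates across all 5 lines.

Line A: paperboard → 10.01; coated → 10.01.02; in rolls → 10.01.02.01. Scheduled 10%. Brenmore agreement on 10.03.02.02: 10.01.02.01 not covered. → 10%.
Line B: kraft paper → 10.02; coated → 10.02.02; in rolls → 10.02.02.01. Scheduled 13%. Maristan agreement on 10.02.02: RVC < 60%. → 13%.
Line C: printing paper → 10.03; coated → 10.03.02; in rolls → 10.03.02.01. Scheduled 11%. quota on 10.03.02 open → in-quota 1%; Brenmore agreement on 10.03.02.02: 10.03.02.01 not covered; anti-dumping (Brenmore, 10.03): +15%; total 1% + 15% = 16%. → 16%.
Line D: printing paper → 10.03; uncoated → 10.03.01; in sheets → 10.03.01.02. Scheduled 12%. Maristan agreement on 10.02.02: 10.03.01.02 not covered. → 12%.
Line E: kraft paper → 10.02; uncoated → 10.02.01; in sheets → 10.02.01.02. Scheduled 8%. Maristan agreement on 10.02.02: 10.02.01.02 not covered. → 8%.
Sum: 10% + 13% + 16% + 12% + 8% = 59%.

59%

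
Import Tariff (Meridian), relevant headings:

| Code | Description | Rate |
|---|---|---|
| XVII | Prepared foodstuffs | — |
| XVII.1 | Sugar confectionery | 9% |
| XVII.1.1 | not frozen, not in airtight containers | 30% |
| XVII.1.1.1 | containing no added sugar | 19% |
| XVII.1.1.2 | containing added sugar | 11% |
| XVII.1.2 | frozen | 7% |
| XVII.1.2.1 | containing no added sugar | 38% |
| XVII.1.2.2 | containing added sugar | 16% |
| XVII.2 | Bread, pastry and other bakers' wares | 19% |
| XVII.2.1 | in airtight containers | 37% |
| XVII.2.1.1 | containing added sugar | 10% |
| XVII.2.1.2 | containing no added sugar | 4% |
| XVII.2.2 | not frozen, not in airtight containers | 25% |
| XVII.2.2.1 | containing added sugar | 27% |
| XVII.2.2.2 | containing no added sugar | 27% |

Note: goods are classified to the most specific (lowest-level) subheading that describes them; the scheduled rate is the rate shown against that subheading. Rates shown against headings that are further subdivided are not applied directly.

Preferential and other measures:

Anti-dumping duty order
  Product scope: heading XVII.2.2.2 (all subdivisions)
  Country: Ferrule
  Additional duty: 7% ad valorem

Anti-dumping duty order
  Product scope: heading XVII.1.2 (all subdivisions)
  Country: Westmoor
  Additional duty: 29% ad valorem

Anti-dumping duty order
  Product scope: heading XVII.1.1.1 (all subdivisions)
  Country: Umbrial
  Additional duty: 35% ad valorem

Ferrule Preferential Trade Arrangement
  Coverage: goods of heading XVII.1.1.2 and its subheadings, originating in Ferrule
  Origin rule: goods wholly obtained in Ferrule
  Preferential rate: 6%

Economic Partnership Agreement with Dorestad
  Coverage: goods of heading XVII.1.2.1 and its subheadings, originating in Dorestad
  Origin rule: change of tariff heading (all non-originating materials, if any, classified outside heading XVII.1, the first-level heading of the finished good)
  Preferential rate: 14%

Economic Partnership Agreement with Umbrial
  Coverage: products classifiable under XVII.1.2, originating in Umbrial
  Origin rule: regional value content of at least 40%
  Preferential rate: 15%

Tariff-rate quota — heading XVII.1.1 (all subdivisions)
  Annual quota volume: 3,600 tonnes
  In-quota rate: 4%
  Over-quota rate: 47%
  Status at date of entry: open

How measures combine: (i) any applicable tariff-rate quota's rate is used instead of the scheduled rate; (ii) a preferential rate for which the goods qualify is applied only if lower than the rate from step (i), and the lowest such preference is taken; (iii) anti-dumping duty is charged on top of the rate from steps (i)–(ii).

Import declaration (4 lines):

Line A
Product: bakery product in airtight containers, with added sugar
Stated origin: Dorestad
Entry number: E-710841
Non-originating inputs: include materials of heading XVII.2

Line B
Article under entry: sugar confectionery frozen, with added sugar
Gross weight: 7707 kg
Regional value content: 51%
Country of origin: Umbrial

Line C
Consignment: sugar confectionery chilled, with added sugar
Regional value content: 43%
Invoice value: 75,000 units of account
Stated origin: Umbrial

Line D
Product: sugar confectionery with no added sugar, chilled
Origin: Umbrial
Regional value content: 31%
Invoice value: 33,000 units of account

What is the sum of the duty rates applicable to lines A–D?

Line A: bakery product → XVII.2; in airtight containers → XVII.2.1; with added sugar → XVII.2.1.1. Scheduled 10%. Dorestad agreement on XVII.1.2.1: XVII.2.1.1 not covered. → 10%.
Line B: sugar confectionery → XVII.1; frozen → XVII.1.2; with added sugar → XVII.1.2.2. Scheduled 16%. Umbrial agreement on XVII.1.2: RVC ≥ 40% → 15% available; preferential 15%. → 15%.
Line C: sugar confectionery → XVII.1; chilled → XVII.1.1; with added sugar → XVII.1.1.2. Scheduled 11%. quota on XVII.1.1 open → in-quota 4%; Umbrial agreement on XVII.1.2: XVII.1.1.2 not covered. → 4%.
Line D: sugar confectionery → XVII.1; chilled → XVII.1.1; with no added sugar → XVII.1.1.1. Scheduled 19%. quota on XVII.1.1 open → in-quota 4%; Umbrial agreement on XVII.1.2: XVII.1.1.1 not covered; anti-dumping (Umbrial, XVII.1.1.1): +35%; total 4% + 35% = 39%. → 39%.
Sum: 10% + 15% + 4% + 39% = 68%.

68%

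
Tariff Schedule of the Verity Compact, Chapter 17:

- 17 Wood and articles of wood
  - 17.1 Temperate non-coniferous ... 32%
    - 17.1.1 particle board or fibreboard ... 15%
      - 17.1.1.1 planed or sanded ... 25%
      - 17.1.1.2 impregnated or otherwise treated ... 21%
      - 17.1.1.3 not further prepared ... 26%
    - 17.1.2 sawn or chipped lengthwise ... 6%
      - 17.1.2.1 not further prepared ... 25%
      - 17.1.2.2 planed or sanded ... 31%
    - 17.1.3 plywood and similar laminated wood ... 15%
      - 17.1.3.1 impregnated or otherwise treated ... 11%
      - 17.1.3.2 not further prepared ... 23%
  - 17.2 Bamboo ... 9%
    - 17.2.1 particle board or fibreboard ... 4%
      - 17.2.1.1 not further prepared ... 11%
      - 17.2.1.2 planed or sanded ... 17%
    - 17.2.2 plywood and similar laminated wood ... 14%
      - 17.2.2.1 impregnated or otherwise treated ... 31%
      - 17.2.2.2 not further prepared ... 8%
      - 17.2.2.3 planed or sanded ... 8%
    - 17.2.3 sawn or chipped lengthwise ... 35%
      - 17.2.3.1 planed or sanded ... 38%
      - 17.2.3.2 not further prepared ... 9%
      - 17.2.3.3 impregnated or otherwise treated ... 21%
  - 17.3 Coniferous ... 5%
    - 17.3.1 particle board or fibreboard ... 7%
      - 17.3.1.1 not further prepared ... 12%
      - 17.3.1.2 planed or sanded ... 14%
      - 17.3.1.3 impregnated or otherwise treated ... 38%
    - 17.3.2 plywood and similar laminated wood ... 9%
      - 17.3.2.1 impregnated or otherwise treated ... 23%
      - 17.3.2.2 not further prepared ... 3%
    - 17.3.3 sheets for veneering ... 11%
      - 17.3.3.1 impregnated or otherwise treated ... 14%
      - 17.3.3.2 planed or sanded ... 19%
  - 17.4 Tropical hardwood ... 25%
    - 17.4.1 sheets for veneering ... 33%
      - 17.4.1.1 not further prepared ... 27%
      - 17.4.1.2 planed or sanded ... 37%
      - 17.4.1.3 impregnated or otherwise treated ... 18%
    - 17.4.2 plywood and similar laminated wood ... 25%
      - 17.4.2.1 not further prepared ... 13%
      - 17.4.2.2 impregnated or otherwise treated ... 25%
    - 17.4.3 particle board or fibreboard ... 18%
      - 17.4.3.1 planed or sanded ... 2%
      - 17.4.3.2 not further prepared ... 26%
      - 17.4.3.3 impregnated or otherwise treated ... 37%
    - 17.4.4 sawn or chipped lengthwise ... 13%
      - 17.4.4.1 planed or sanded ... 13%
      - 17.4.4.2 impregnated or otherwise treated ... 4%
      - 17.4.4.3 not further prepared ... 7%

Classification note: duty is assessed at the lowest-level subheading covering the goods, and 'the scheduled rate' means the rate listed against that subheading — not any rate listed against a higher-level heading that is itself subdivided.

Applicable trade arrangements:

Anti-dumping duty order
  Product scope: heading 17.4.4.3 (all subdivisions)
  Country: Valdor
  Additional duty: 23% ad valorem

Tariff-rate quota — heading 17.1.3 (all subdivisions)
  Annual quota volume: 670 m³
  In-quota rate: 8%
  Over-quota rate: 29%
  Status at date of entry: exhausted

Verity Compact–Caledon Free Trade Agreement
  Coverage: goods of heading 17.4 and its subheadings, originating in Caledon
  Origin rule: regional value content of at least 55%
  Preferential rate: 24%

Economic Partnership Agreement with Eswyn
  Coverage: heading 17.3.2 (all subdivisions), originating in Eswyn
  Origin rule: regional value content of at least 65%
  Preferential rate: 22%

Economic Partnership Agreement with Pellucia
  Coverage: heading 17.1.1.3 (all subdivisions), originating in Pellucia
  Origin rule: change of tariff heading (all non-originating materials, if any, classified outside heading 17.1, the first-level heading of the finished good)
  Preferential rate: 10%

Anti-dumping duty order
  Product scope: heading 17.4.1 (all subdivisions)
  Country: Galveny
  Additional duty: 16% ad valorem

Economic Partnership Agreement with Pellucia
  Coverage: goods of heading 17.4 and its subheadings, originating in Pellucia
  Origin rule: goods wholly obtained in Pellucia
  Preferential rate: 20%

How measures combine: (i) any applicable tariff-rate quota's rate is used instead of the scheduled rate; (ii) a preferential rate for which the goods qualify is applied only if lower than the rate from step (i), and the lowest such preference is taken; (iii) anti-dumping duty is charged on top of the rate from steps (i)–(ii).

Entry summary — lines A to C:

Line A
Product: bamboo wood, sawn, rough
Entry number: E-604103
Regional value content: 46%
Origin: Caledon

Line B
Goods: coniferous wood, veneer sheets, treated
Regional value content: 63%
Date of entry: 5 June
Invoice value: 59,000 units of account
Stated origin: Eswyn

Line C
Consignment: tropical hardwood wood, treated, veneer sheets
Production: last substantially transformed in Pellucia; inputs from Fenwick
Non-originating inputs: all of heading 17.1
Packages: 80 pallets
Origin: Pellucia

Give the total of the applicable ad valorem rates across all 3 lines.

41%

Line A: bamboo → 17.2; sawn → 17.2.3; rough → 17.2.3.2. Scheduled 9%. Caledon agreement on 17.4: 17.2.3.2 not covered. → 9%.
Line B: coniferous → 17.3; veneer sheets → 17.3.3; treated → 17.3.3.1. Scheduled 14%. Eswyn agreement on 17.3.2: 17.3.3.1 not covered. → 14%.
Line C: tropical hardwood → 17.4; veneer sheets → 17.4.1; treated → 17.4.1.3. Scheduled 18%. Pellucia agreement on 17.1.1.3: 17.4.1.3 not covered; Pellucia agreement on 17.4: not wholly obtained. → 18%.
Sum: 9% + 14% + 18% = 41%.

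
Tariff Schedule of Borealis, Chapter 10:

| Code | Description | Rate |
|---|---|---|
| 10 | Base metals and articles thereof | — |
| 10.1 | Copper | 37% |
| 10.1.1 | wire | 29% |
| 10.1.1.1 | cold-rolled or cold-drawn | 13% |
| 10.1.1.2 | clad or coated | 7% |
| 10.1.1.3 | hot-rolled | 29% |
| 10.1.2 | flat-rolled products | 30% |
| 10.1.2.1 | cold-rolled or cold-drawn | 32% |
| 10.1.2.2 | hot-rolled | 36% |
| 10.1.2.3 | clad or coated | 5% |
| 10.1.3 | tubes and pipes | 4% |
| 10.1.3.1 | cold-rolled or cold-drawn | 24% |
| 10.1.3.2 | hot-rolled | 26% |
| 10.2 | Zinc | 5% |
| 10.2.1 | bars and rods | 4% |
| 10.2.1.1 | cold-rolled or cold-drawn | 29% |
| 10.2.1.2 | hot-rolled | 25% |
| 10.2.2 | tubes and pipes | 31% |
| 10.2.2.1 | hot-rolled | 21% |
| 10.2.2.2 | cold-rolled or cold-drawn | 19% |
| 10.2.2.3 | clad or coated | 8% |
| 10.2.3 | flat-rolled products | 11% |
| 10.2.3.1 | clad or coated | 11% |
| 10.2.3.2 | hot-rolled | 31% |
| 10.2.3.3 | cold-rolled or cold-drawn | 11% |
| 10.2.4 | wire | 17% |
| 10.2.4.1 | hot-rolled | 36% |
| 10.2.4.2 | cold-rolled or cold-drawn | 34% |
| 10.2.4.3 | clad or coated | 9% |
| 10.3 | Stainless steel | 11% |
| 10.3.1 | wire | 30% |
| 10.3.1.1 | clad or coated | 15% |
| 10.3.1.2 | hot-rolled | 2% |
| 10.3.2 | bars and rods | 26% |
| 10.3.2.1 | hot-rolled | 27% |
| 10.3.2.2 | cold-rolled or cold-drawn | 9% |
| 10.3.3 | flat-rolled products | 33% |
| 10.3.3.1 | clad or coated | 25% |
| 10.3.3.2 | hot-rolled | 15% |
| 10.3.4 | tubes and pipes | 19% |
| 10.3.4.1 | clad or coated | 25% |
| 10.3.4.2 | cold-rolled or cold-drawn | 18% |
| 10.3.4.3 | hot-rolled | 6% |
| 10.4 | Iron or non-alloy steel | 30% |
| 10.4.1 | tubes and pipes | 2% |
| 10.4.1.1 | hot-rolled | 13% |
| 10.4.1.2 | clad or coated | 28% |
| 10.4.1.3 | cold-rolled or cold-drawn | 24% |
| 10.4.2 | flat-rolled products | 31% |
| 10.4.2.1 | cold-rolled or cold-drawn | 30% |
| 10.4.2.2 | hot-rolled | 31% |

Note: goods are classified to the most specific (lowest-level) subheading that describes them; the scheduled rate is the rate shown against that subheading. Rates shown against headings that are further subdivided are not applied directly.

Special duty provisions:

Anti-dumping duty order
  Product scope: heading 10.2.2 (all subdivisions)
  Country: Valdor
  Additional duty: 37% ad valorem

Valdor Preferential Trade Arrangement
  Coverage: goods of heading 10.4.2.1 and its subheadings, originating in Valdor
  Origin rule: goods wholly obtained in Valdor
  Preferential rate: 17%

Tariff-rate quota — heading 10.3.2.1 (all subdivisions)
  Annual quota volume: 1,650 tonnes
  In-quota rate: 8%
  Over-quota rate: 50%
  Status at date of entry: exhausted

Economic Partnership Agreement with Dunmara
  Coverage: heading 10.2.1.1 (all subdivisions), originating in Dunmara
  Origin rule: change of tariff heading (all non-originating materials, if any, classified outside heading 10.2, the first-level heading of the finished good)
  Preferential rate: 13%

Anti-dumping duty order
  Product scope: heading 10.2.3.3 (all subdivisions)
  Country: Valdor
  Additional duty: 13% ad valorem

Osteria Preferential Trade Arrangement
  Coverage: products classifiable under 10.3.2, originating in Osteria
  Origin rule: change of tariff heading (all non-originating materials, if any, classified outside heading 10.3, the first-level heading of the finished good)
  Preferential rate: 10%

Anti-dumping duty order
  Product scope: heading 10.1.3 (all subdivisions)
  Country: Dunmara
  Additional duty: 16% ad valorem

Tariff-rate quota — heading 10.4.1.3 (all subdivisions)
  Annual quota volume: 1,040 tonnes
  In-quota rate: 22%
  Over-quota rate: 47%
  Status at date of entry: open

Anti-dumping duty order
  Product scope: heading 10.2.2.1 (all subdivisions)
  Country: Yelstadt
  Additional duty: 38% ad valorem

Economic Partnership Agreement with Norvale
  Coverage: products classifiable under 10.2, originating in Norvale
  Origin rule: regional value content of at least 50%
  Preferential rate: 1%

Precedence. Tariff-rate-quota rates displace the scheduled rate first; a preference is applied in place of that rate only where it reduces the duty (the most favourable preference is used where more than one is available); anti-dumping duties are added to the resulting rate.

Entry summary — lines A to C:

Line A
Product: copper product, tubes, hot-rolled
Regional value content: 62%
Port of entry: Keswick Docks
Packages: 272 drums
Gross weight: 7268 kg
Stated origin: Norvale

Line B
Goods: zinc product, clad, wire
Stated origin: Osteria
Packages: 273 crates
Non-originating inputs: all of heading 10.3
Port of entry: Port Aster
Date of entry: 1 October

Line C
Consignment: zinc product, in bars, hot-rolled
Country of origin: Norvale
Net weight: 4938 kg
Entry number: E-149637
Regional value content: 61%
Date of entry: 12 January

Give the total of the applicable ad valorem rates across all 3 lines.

Line A: copper → 10.1; tubes → 10.1.3; hot-rolled → 10.1.3.2. Scheduled 26%. Norvale agreement on 10.2: 10.1.3.2 not covered. → 26%.
Line B: zinc → 10.2; wire → 10.2.4; clad → 10.2.4.3. Scheduled 9%. Osteria agreement on 10.3.2: 10.2.4.3 not covered. → 9%.
Line C: zinc → 10.2; in bars → 10.2.1; hot-rolled → 10.2.1.2. Scheduled 25%. Norvale agreement on 10.2: RVC ≥ 50% → 1% available; preferential 1%. → 1%.
Sum: 26% + 9% + 1% = 36%.

36%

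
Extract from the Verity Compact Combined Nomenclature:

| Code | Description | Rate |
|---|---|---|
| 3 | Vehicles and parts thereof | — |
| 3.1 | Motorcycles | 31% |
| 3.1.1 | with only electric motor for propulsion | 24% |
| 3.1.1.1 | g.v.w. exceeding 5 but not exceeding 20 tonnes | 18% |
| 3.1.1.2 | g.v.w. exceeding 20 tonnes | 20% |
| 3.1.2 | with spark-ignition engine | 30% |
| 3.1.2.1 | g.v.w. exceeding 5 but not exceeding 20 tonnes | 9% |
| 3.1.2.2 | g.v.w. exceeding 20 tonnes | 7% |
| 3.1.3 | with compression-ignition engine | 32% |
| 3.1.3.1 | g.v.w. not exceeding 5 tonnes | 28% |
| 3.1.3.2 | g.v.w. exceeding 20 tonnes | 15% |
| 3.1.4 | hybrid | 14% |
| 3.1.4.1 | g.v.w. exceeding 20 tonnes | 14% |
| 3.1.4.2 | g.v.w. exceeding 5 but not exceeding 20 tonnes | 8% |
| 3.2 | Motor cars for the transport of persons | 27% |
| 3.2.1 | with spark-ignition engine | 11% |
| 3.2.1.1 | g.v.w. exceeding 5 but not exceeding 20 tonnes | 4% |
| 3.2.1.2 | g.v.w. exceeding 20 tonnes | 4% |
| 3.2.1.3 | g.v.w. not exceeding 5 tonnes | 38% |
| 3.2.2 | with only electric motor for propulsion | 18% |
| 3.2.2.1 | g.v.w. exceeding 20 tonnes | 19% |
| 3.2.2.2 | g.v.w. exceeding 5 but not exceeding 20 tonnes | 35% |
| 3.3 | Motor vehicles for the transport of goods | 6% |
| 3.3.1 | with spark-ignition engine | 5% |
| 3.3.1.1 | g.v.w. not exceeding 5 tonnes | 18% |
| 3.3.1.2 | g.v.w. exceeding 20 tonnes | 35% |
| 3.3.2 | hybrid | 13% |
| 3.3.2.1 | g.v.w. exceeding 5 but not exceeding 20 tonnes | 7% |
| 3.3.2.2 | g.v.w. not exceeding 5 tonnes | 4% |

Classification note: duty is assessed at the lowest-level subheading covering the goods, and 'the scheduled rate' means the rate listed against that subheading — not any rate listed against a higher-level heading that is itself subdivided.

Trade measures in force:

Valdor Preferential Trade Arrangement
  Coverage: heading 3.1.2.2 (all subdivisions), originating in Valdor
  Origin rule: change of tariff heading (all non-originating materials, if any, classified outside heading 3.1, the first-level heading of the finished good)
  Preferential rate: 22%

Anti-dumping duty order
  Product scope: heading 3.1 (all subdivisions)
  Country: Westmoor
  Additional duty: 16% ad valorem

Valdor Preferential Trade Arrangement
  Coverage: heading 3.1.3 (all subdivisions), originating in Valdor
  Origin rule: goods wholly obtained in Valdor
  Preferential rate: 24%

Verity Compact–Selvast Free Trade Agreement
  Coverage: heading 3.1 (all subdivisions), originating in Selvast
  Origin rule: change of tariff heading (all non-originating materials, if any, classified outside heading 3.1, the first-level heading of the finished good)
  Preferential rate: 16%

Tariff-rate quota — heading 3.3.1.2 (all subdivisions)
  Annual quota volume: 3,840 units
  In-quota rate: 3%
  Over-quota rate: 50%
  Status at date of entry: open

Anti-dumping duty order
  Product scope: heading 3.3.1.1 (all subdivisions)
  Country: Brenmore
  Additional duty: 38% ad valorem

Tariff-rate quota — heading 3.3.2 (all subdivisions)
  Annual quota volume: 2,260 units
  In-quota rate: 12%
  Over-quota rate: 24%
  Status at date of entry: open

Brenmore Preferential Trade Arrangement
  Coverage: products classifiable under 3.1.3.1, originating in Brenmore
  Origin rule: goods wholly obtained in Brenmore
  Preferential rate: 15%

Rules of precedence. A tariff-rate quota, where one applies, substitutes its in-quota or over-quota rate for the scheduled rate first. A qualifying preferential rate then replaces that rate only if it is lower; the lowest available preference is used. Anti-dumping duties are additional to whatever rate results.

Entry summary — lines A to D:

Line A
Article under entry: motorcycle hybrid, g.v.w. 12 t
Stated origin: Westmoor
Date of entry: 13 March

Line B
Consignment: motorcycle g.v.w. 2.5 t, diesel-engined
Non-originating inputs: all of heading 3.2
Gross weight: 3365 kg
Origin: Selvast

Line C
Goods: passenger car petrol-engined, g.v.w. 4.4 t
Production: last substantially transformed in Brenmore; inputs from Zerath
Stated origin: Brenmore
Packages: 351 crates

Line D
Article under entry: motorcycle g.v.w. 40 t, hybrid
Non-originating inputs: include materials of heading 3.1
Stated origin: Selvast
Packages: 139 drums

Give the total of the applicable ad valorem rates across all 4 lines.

Line A: motorcycle → 3.1; hybrid → 3.1.4; g.v.w. 12 t → 3.1.4.2. Scheduled 8%. anti-dumping (Westmoor, 3.1): +16%; total 8% + 16% = 24%. → 24%.
Line B: motorcycle → 3.1; diesel-engined → 3.1.3; g.v.w. 2.5 t → 3.1.3.1. Scheduled 28%. Selvast agreement on 3.1: CTH met → 16% available; preferential 16%. → 16%.
Line C: passenger car → 3.2; petrol-engined → 3.2.1; g.v.w. 4.4 t → 3.2.1.3. Scheduled 38%. Brenmore agreement on 3.1.3.1: 3.2.1.3 not covered. → 38%.
Line D: motorcycle → 3.1; hybrid → 3.1.4; g.v.w. 40 t → 3.1.4.1. Scheduled 14%. Selvast agreement on 3.1: CTH not met. → 14%.
Sum: 24% + 16% + 38% + 14% = 92%.

92%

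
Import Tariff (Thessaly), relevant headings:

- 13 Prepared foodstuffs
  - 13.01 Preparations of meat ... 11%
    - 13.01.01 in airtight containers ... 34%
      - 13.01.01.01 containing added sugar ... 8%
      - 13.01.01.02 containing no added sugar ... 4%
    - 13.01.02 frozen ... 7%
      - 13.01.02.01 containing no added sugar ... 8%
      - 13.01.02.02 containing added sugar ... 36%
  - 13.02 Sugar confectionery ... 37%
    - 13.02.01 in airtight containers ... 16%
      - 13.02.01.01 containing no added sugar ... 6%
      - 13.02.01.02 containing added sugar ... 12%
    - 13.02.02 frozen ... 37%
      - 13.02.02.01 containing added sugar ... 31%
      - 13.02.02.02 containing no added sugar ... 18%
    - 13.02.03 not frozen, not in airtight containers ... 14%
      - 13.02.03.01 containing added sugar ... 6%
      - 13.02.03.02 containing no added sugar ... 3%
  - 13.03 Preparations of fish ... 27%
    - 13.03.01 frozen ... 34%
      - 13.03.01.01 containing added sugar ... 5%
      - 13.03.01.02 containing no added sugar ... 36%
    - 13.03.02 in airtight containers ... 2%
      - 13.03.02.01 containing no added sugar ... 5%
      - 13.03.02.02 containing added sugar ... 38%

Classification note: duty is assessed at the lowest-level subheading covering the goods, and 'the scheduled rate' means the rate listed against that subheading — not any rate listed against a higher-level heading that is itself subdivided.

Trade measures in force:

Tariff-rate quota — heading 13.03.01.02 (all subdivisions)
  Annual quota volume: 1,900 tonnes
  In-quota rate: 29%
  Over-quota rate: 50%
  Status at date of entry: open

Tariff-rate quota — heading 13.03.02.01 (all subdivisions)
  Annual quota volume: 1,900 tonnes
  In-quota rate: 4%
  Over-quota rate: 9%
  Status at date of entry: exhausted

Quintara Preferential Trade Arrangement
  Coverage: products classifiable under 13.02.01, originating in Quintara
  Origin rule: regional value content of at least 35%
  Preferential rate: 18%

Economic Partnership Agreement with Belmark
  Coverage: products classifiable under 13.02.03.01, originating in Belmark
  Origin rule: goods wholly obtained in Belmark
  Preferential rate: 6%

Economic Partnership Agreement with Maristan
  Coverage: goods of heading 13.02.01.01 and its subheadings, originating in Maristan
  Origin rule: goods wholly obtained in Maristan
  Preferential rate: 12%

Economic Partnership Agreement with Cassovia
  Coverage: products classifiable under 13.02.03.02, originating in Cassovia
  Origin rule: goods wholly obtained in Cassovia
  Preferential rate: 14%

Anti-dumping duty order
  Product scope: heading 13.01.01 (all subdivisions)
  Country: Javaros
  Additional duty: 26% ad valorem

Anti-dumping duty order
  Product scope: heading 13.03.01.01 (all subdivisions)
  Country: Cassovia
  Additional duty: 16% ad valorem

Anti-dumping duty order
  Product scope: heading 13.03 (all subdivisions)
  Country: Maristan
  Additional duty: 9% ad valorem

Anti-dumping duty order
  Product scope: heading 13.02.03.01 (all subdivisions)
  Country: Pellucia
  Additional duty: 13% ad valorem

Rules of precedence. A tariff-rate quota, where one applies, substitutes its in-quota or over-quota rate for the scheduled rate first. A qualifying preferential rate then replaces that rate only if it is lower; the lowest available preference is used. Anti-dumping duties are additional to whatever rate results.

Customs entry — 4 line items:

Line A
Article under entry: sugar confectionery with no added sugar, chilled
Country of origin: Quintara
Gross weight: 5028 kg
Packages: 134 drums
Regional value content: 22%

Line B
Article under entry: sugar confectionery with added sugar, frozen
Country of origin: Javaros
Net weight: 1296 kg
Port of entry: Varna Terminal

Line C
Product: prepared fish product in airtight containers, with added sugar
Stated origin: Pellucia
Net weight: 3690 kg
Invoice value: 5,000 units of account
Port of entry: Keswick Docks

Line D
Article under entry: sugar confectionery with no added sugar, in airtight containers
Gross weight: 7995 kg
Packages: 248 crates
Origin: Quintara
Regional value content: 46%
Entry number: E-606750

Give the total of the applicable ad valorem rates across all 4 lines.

Line A: sugar confectionery → 13.02; chilled → 13.02.03; with no added sugar → 13.02.03.02. Scheduled 3%. Quintara agreement on 13.02.01: 13.02.03.02 not covered. → 3%.
Line B: sugar confectionery → 13.02; frozen → 13.02.02; with added sugar → 13.02.02.01. Scheduled 31%. No special measure applies. → 31%.
Line C: prepared fish product → 13.03; in airtight containers → 13.03.02; with added sugar → 13.03.02.02. Scheduled 38%. No special measure applies. → 38%.
Line D: sugar confectionery → 13.02; in airtight containers → 13.02.01; with no added sugar → 13.02.01.01. Scheduled 6%. Quintara agreement on 13.02.01: RVC ≥ 35% → 18% available; preference 18% not lower than 6% → no reduction. → 6%.
Sum: 3% + 31% + 38% + 6% = 78%.

78%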